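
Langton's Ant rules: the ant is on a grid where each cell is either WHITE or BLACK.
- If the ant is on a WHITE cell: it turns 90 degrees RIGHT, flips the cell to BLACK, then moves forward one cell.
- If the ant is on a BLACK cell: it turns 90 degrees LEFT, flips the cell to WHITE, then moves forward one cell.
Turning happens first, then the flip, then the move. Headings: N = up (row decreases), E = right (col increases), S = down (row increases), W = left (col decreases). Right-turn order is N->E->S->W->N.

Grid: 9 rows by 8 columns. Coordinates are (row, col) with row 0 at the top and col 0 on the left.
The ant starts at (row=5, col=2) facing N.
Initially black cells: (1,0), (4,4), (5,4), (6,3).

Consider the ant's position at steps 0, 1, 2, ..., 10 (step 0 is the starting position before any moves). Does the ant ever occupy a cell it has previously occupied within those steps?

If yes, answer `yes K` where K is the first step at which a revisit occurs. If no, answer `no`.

Step 1: on WHITE (5,2): turn R to E, flip to black, move to (5,3). |black|=5 — new cell
Step 2: on WHITE (5,3): turn R to S, flip to black, move to (6,3). |black|=6 — new cell
Step 3: on BLACK (6,3): turn L to E, flip to white, move to (6,4). |black|=5 — new cell
Step 4: on WHITE (6,4): turn R to S, flip to black, move to (7,4). |black|=6 — new cell
Step 5: on WHITE (7,4): turn R to W, flip to black, move to (7,3). |black|=7 — new cell
Step 6: on WHITE (7,3): turn R to N, flip to black, move to (6,3). |black|=8 — REVISIT

Answer: yes 6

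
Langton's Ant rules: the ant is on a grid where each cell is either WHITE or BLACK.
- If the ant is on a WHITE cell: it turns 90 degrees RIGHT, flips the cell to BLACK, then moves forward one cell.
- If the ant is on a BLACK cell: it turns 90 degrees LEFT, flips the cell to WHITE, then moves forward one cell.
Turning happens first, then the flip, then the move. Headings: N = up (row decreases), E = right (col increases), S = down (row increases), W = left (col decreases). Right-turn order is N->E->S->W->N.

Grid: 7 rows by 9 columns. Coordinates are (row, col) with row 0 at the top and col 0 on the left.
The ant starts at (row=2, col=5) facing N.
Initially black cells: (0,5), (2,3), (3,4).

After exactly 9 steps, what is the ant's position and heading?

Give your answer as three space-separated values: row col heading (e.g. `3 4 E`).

Answer: 2 4 W

Derivation:
Step 1: on WHITE (2,5): turn R to E, flip to black, move to (2,6). |black|=4
Step 2: on WHITE (2,6): turn R to S, flip to black, move to (3,6). |black|=5
Step 3: on WHITE (3,6): turn R to W, flip to black, move to (3,5). |black|=6
Step 4: on WHITE (3,5): turn R to N, flip to black, move to (2,5). |black|=7
Step 5: on BLACK (2,5): turn L to W, flip to white, move to (2,4). |black|=6
Step 6: on WHITE (2,4): turn R to N, flip to black, move to (1,4). |black|=7
Step 7: on WHITE (1,4): turn R to E, flip to black, move to (1,5). |black|=8
Step 8: on WHITE (1,5): turn R to S, flip to black, move to (2,5). |black|=9
Step 9: on WHITE (2,5): turn R to W, flip to black, move to (2,4). |black|=10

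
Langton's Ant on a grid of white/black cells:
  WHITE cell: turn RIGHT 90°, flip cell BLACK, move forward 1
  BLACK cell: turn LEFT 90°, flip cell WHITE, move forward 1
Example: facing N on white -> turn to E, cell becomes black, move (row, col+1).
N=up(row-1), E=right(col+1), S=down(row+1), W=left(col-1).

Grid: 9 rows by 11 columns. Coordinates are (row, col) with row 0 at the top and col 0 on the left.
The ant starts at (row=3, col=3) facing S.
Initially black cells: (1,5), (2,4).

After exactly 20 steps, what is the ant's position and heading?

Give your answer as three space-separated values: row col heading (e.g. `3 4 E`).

Answer: 3 5 N

Derivation:
Step 1: on WHITE (3,3): turn R to W, flip to black, move to (3,2). |black|=3
Step 2: on WHITE (3,2): turn R to N, flip to black, move to (2,2). |black|=4
Step 3: on WHITE (2,2): turn R to E, flip to black, move to (2,3). |black|=5
Step 4: on WHITE (2,3): turn R to S, flip to black, move to (3,3). |black|=6
Step 5: on BLACK (3,3): turn L to E, flip to white, move to (3,4). |black|=5
Step 6: on WHITE (3,4): turn R to S, flip to black, move to (4,4). |black|=6
Step 7: on WHITE (4,4): turn R to W, flip to black, move to (4,3). |black|=7
Step 8: on WHITE (4,3): turn R to N, flip to black, move to (3,3). |black|=8
Step 9: on WHITE (3,3): turn R to E, flip to black, move to (3,4). |black|=9
Step 10: on BLACK (3,4): turn L to N, flip to white, move to (2,4). |black|=8
Step 11: on BLACK (2,4): turn L to W, flip to white, move to (2,3). |black|=7
Step 12: on BLACK (2,3): turn L to S, flip to white, move to (3,3). |black|=6
Step 13: on BLACK (3,3): turn L to E, flip to white, move to (3,4). |black|=5
Step 14: on WHITE (3,4): turn R to S, flip to black, move to (4,4). |black|=6
Step 15: on BLACK (4,4): turn L to E, flip to white, move to (4,5). |black|=5
Step 16: on WHITE (4,5): turn R to S, flip to black, move to (5,5). |black|=6
Step 17: on WHITE (5,5): turn R to W, flip to black, move to (5,4). |black|=7
Step 18: on WHITE (5,4): turn R to N, flip to black, move to (4,4). |black|=8
Step 19: on WHITE (4,4): turn R to E, flip to black, move to (4,5). |black|=9
Step 20: on BLACK (4,5): turn L to N, flip to white, move to (3,5). |black|=8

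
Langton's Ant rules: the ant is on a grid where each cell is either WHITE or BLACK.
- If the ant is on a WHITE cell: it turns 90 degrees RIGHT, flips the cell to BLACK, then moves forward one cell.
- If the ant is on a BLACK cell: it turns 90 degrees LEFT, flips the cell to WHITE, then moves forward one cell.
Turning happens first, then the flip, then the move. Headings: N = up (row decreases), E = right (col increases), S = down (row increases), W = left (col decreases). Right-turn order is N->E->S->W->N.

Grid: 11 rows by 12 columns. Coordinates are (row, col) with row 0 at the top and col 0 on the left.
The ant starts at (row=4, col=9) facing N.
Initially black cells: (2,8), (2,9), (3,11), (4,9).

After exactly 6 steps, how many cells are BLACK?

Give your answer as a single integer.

Step 1: on BLACK (4,9): turn L to W, flip to white, move to (4,8). |black|=3
Step 2: on WHITE (4,8): turn R to N, flip to black, move to (3,8). |black|=4
Step 3: on WHITE (3,8): turn R to E, flip to black, move to (3,9). |black|=5
Step 4: on WHITE (3,9): turn R to S, flip to black, move to (4,9). |black|=6
Step 5: on WHITE (4,9): turn R to W, flip to black, move to (4,8). |black|=7
Step 6: on BLACK (4,8): turn L to S, flip to white, move to (5,8). |black|=6

Answer: 6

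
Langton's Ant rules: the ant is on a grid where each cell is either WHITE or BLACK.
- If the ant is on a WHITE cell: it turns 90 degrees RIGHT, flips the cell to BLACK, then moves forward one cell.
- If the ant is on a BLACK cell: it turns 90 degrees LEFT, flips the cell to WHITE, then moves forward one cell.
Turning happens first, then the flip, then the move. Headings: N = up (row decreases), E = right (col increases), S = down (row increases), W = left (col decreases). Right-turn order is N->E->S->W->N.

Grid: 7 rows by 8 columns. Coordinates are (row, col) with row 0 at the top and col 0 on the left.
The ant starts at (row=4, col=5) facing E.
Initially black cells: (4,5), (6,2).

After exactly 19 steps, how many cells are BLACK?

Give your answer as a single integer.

Step 1: on BLACK (4,5): turn L to N, flip to white, move to (3,5). |black|=1
Step 2: on WHITE (3,5): turn R to E, flip to black, move to (3,6). |black|=2
Step 3: on WHITE (3,6): turn R to S, flip to black, move to (4,6). |black|=3
Step 4: on WHITE (4,6): turn R to W, flip to black, move to (4,5). |black|=4
Step 5: on WHITE (4,5): turn R to N, flip to black, move to (3,5). |black|=5
Step 6: on BLACK (3,5): turn L to W, flip to white, move to (3,4). |black|=4
Step 7: on WHITE (3,4): turn R to N, flip to black, move to (2,4). |black|=5
Step 8: on WHITE (2,4): turn R to E, flip to black, move to (2,5). |black|=6
Step 9: on WHITE (2,5): turn R to S, flip to black, move to (3,5). |black|=7
Step 10: on WHITE (3,5): turn R to W, flip to black, move to (3,4). |black|=8
Step 11: on BLACK (3,4): turn L to S, flip to white, move to (4,4). |black|=7
Step 12: on WHITE (4,4): turn R to W, flip to black, move to (4,3). |black|=8
Step 13: on WHITE (4,3): turn R to N, flip to black, move to (3,3). |black|=9
Step 14: on WHITE (3,3): turn R to E, flip to black, move to (3,4). |black|=10
Step 15: on WHITE (3,4): turn R to S, flip to black, move to (4,4). |black|=11
Step 16: on BLACK (4,4): turn L to E, flip to white, move to (4,5). |black|=10
Step 17: on BLACK (4,5): turn L to N, flip to white, move to (3,5). |black|=9
Step 18: on BLACK (3,5): turn L to W, flip to white, move to (3,4). |black|=8
Step 19: on BLACK (3,4): turn L to S, flip to white, move to (4,4). |black|=7

Answer: 7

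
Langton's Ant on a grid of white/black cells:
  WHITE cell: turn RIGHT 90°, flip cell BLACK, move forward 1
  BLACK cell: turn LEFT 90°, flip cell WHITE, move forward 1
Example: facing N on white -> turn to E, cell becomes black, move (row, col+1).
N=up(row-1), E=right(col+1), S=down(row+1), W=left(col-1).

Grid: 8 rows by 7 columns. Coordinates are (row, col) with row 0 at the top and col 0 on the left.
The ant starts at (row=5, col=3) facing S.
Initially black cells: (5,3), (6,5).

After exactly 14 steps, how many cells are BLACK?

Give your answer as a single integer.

Step 1: on BLACK (5,3): turn L to E, flip to white, move to (5,4). |black|=1
Step 2: on WHITE (5,4): turn R to S, flip to black, move to (6,4). |black|=2
Step 3: on WHITE (6,4): turn R to W, flip to black, move to (6,3). |black|=3
Step 4: on WHITE (6,3): turn R to N, flip to black, move to (5,3). |black|=4
Step 5: on WHITE (5,3): turn R to E, flip to black, move to (5,4). |black|=5
Step 6: on BLACK (5,4): turn L to N, flip to white, move to (4,4). |black|=4
Step 7: on WHITE (4,4): turn R to E, flip to black, move to (4,5). |black|=5
Step 8: on WHITE (4,5): turn R to S, flip to black, move to (5,5). |black|=6
Step 9: on WHITE (5,5): turn R to W, flip to black, move to (5,4). |black|=7
Step 10: on WHITE (5,4): turn R to N, flip to black, move to (4,4). |black|=8
Step 11: on BLACK (4,4): turn L to W, flip to white, move to (4,3). |black|=7
Step 12: on WHITE (4,3): turn R to N, flip to black, move to (3,3). |black|=8
Step 13: on WHITE (3,3): turn R to E, flip to black, move to (3,4). |black|=9
Step 14: on WHITE (3,4): turn R to S, flip to black, move to (4,4). |black|=10

Answer: 10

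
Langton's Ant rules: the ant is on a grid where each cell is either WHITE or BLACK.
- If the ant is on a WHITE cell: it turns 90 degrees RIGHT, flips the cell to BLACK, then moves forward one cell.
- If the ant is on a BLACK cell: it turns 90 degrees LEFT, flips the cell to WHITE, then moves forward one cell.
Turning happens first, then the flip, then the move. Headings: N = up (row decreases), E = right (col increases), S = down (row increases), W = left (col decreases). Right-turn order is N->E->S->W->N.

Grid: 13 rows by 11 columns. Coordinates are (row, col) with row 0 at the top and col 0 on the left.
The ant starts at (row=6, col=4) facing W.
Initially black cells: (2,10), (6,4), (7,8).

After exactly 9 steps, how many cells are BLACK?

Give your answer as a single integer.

Step 1: on BLACK (6,4): turn L to S, flip to white, move to (7,4). |black|=2
Step 2: on WHITE (7,4): turn R to W, flip to black, move to (7,3). |black|=3
Step 3: on WHITE (7,3): turn R to N, flip to black, move to (6,3). |black|=4
Step 4: on WHITE (6,3): turn R to E, flip to black, move to (6,4). |black|=5
Step 5: on WHITE (6,4): turn R to S, flip to black, move to (7,4). |black|=6
Step 6: on BLACK (7,4): turn L to E, flip to white, move to (7,5). |black|=5
Step 7: on WHITE (7,5): turn R to S, flip to black, move to (8,5). |black|=6
Step 8: on WHITE (8,5): turn R to W, flip to black, move to (8,4). |black|=7
Step 9: on WHITE (8,4): turn R to N, flip to black, move to (7,4). |black|=8

Answer: 8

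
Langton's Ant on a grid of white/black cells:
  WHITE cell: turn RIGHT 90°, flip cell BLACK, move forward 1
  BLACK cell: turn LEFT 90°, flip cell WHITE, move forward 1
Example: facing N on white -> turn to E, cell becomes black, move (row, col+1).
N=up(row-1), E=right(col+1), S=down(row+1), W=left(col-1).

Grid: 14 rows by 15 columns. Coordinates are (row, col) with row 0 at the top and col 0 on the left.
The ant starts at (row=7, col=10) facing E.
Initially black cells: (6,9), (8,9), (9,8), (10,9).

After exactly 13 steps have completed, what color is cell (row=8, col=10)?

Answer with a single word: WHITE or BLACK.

Answer: BLACK

Derivation:
Step 1: on WHITE (7,10): turn R to S, flip to black, move to (8,10). |black|=5
Step 2: on WHITE (8,10): turn R to W, flip to black, move to (8,9). |black|=6
Step 3: on BLACK (8,9): turn L to S, flip to white, move to (9,9). |black|=5
Step 4: on WHITE (9,9): turn R to W, flip to black, move to (9,8). |black|=6
Step 5: on BLACK (9,8): turn L to S, flip to white, move to (10,8). |black|=5
Step 6: on WHITE (10,8): turn R to W, flip to black, move to (10,7). |black|=6
Step 7: on WHITE (10,7): turn R to N, flip to black, move to (9,7). |black|=7
Step 8: on WHITE (9,7): turn R to E, flip to black, move to (9,8). |black|=8
Step 9: on WHITE (9,8): turn R to S, flip to black, move to (10,8). |black|=9
Step 10: on BLACK (10,8): turn L to E, flip to white, move to (10,9). |black|=8
Step 11: on BLACK (10,9): turn L to N, flip to white, move to (9,9). |black|=7
Step 12: on BLACK (9,9): turn L to W, flip to white, move to (9,8). |black|=6
Step 13: on BLACK (9,8): turn L to S, flip to white, move to (10,8). |black|=5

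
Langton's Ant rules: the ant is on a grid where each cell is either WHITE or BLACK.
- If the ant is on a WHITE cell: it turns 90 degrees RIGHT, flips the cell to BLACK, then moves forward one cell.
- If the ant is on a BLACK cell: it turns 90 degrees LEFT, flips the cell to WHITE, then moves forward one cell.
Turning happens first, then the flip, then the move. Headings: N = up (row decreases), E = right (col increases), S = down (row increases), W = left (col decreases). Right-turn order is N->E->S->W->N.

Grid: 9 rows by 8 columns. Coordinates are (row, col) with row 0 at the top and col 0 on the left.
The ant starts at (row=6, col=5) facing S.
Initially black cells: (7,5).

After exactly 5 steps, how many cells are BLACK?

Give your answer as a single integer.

Step 1: on WHITE (6,5): turn R to W, flip to black, move to (6,4). |black|=2
Step 2: on WHITE (6,4): turn R to N, flip to black, move to (5,4). |black|=3
Step 3: on WHITE (5,4): turn R to E, flip to black, move to (5,5). |black|=4
Step 4: on WHITE (5,5): turn R to S, flip to black, move to (6,5). |black|=5
Step 5: on BLACK (6,5): turn L to E, flip to white, move to (6,6). |black|=4

Answer: 4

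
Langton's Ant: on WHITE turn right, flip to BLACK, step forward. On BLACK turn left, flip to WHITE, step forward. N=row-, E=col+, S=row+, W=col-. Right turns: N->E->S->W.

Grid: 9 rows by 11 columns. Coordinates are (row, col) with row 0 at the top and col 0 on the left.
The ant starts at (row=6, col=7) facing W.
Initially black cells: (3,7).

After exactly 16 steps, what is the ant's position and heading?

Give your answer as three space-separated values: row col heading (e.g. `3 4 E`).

Answer: 6 7 W

Derivation:
Step 1: on WHITE (6,7): turn R to N, flip to black, move to (5,7). |black|=2
Step 2: on WHITE (5,7): turn R to E, flip to black, move to (5,8). |black|=3
Step 3: on WHITE (5,8): turn R to S, flip to black, move to (6,8). |black|=4
Step 4: on WHITE (6,8): turn R to W, flip to black, move to (6,7). |black|=5
Step 5: on BLACK (6,7): turn L to S, flip to white, move to (7,7). |black|=4
Step 6: on WHITE (7,7): turn R to W, flip to black, move to (7,6). |black|=5
Step 7: on WHITE (7,6): turn R to N, flip to black, move to (6,6). |black|=6
Step 8: on WHITE (6,6): turn R to E, flip to black, move to (6,7). |black|=7
Step 9: on WHITE (6,7): turn R to S, flip to black, move to (7,7). |black|=8
Step 10: on BLACK (7,7): turn L to E, flip to white, move to (7,8). |black|=7
Step 11: on WHITE (7,8): turn R to S, flip to black, move to (8,8). |black|=8
Step 12: on WHITE (8,8): turn R to W, flip to black, move to (8,7). |black|=9
Step 13: on WHITE (8,7): turn R to N, flip to black, move to (7,7). |black|=10
Step 14: on WHITE (7,7): turn R to E, flip to black, move to (7,8). |black|=11
Step 15: on BLACK (7,8): turn L to N, flip to white, move to (6,8). |black|=10
Step 16: on BLACK (6,8): turn L to W, flip to white, move to (6,7). |black|=9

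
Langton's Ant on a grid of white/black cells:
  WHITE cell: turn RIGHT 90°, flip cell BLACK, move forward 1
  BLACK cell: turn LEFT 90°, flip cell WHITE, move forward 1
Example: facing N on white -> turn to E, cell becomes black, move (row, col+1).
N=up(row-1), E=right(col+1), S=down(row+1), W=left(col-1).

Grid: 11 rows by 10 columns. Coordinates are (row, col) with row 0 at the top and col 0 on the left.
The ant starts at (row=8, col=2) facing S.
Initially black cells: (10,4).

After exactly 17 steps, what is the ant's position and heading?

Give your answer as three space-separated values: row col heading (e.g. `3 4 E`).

Step 1: on WHITE (8,2): turn R to W, flip to black, move to (8,1). |black|=2
Step 2: on WHITE (8,1): turn R to N, flip to black, move to (7,1). |black|=3
Step 3: on WHITE (7,1): turn R to E, flip to black, move to (7,2). |black|=4
Step 4: on WHITE (7,2): turn R to S, flip to black, move to (8,2). |black|=5
Step 5: on BLACK (8,2): turn L to E, flip to white, move to (8,3). |black|=4
Step 6: on WHITE (8,3): turn R to S, flip to black, move to (9,3). |black|=5
Step 7: on WHITE (9,3): turn R to W, flip to black, move to (9,2). |black|=6
Step 8: on WHITE (9,2): turn R to N, flip to black, move to (8,2). |black|=7
Step 9: on WHITE (8,2): turn R to E, flip to black, move to (8,3). |black|=8
Step 10: on BLACK (8,3): turn L to N, flip to white, move to (7,3). |black|=7
Step 11: on WHITE (7,3): turn R to E, flip to black, move to (7,4). |black|=8
Step 12: on WHITE (7,4): turn R to S, flip to black, move to (8,4). |black|=9
Step 13: on WHITE (8,4): turn R to W, flip to black, move to (8,3). |black|=10
Step 14: on WHITE (8,3): turn R to N, flip to black, move to (7,3). |black|=11
Step 15: on BLACK (7,3): turn L to W, flip to white, move to (7,2). |black|=10
Step 16: on BLACK (7,2): turn L to S, flip to white, move to (8,2). |black|=9
Step 17: on BLACK (8,2): turn L to E, flip to white, move to (8,3). |black|=8

Answer: 8 3 E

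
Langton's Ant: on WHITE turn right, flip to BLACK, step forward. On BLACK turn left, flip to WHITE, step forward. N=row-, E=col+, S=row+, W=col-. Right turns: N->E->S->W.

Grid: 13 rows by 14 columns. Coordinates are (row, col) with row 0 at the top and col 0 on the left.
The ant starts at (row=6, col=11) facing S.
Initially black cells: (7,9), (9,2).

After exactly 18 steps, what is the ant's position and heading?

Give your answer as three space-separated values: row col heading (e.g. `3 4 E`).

Step 1: on WHITE (6,11): turn R to W, flip to black, move to (6,10). |black|=3
Step 2: on WHITE (6,10): turn R to N, flip to black, move to (5,10). |black|=4
Step 3: on WHITE (5,10): turn R to E, flip to black, move to (5,11). |black|=5
Step 4: on WHITE (5,11): turn R to S, flip to black, move to (6,11). |black|=6
Step 5: on BLACK (6,11): turn L to E, flip to white, move to (6,12). |black|=5
Step 6: on WHITE (6,12): turn R to S, flip to black, move to (7,12). |black|=6
Step 7: on WHITE (7,12): turn R to W, flip to black, move to (7,11). |black|=7
Step 8: on WHITE (7,11): turn R to N, flip to black, move to (6,11). |black|=8
Step 9: on WHITE (6,11): turn R to E, flip to black, move to (6,12). |black|=9
Step 10: on BLACK (6,12): turn L to N, flip to white, move to (5,12). |black|=8
Step 11: on WHITE (5,12): turn R to E, flip to black, move to (5,13). |black|=9
Step 12: on WHITE (5,13): turn R to S, flip to black, move to (6,13). |black|=10
Step 13: on WHITE (6,13): turn R to W, flip to black, move to (6,12). |black|=11
Step 14: on WHITE (6,12): turn R to N, flip to black, move to (5,12). |black|=12
Step 15: on BLACK (5,12): turn L to W, flip to white, move to (5,11). |black|=11
Step 16: on BLACK (5,11): turn L to S, flip to white, move to (6,11). |black|=10
Step 17: on BLACK (6,11): turn L to E, flip to white, move to (6,12). |black|=9
Step 18: on BLACK (6,12): turn L to N, flip to white, move to (5,12). |black|=8

Answer: 5 12 N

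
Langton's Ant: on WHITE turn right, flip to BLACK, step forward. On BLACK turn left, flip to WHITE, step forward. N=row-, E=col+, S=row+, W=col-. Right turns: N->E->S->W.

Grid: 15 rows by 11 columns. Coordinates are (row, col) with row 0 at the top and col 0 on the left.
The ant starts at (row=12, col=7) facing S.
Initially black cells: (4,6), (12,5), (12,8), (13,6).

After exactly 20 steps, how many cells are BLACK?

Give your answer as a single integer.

Step 1: on WHITE (12,7): turn R to W, flip to black, move to (12,6). |black|=5
Step 2: on WHITE (12,6): turn R to N, flip to black, move to (11,6). |black|=6
Step 3: on WHITE (11,6): turn R to E, flip to black, move to (11,7). |black|=7
Step 4: on WHITE (11,7): turn R to S, flip to black, move to (12,7). |black|=8
Step 5: on BLACK (12,7): turn L to E, flip to white, move to (12,8). |black|=7
Step 6: on BLACK (12,8): turn L to N, flip to white, move to (11,8). |black|=6
Step 7: on WHITE (11,8): turn R to E, flip to black, move to (11,9). |black|=7
Step 8: on WHITE (11,9): turn R to S, flip to black, move to (12,9). |black|=8
Step 9: on WHITE (12,9): turn R to W, flip to black, move to (12,8). |black|=9
Step 10: on WHITE (12,8): turn R to N, flip to black, move to (11,8). |black|=10
Step 11: on BLACK (11,8): turn L to W, flip to white, move to (11,7). |black|=9
Step 12: on BLACK (11,7): turn L to S, flip to white, move to (12,7). |black|=8
Step 13: on WHITE (12,7): turn R to W, flip to black, move to (12,6). |black|=9
Step 14: on BLACK (12,6): turn L to S, flip to white, move to (13,6). |black|=8
Step 15: on BLACK (13,6): turn L to E, flip to white, move to (13,7). |black|=7
Step 16: on WHITE (13,7): turn R to S, flip to black, move to (14,7). |black|=8
Step 17: on WHITE (14,7): turn R to W, flip to black, move to (14,6). |black|=9
Step 18: on WHITE (14,6): turn R to N, flip to black, move to (13,6). |black|=10
Step 19: on WHITE (13,6): turn R to E, flip to black, move to (13,7). |black|=11
Step 20: on BLACK (13,7): turn L to N, flip to white, move to (12,7). |black|=10

Answer: 10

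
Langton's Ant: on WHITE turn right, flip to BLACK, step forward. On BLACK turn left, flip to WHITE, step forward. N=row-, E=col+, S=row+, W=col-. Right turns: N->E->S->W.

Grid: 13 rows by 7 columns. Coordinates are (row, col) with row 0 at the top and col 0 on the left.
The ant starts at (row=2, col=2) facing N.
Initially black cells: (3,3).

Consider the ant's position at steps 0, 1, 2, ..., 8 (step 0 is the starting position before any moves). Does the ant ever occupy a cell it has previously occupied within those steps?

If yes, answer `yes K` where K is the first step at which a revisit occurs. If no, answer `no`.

Step 1: on WHITE (2,2): turn R to E, flip to black, move to (2,3). |black|=2 — new cell
Step 2: on WHITE (2,3): turn R to S, flip to black, move to (3,3). |black|=3 — new cell
Step 3: on BLACK (3,3): turn L to E, flip to white, move to (3,4). |black|=2 — new cell
Step 4: on WHITE (3,4): turn R to S, flip to black, move to (4,4). |black|=3 — new cell
Step 5: on WHITE (4,4): turn R to W, flip to black, move to (4,3). |black|=4 — new cell
Step 6: on WHITE (4,3): turn R to N, flip to black, move to (3,3). |black|=5 — REVISIT

Answer: yes 6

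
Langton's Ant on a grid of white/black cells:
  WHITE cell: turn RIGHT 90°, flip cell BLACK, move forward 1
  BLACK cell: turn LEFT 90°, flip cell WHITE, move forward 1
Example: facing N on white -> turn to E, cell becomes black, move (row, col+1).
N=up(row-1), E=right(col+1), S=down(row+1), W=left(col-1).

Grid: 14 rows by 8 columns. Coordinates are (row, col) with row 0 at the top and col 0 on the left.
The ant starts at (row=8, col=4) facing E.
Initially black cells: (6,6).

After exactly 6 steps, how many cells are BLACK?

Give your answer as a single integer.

Answer: 5

Derivation:
Step 1: on WHITE (8,4): turn R to S, flip to black, move to (9,4). |black|=2
Step 2: on WHITE (9,4): turn R to W, flip to black, move to (9,3). |black|=3
Step 3: on WHITE (9,3): turn R to N, flip to black, move to (8,3). |black|=4
Step 4: on WHITE (8,3): turn R to E, flip to black, move to (8,4). |black|=5
Step 5: on BLACK (8,4): turn L to N, flip to white, move to (7,4). |black|=4
Step 6: on WHITE (7,4): turn R to E, flip to black, move to (7,5). |black|=5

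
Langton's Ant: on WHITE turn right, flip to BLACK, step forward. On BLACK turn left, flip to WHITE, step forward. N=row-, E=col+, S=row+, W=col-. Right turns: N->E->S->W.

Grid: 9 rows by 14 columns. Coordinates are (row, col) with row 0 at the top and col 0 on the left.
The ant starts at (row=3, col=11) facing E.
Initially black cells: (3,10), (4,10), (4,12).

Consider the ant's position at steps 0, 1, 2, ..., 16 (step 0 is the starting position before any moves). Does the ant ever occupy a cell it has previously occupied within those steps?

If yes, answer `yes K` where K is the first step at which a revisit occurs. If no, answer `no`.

Step 1: on WHITE (3,11): turn R to S, flip to black, move to (4,11). |black|=4 — new cell
Step 2: on WHITE (4,11): turn R to W, flip to black, move to (4,10). |black|=5 — new cell
Step 3: on BLACK (4,10): turn L to S, flip to white, move to (5,10). |black|=4 — new cell
Step 4: on WHITE (5,10): turn R to W, flip to black, move to (5,9). |black|=5 — new cell
Step 5: on WHITE (5,9): turn R to N, flip to black, move to (4,9). |black|=6 — new cell
Step 6: on WHITE (4,9): turn R to E, flip to black, move to (4,10). |black|=7 — REVISIT

Answer: yes 6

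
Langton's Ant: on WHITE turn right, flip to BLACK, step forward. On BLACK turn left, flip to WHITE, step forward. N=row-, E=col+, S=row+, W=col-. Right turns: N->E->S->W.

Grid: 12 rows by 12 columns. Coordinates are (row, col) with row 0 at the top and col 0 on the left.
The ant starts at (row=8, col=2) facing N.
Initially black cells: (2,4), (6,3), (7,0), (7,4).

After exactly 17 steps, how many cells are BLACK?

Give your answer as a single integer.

Answer: 11

Derivation:
Step 1: on WHITE (8,2): turn R to E, flip to black, move to (8,3). |black|=5
Step 2: on WHITE (8,3): turn R to S, flip to black, move to (9,3). |black|=6
Step 3: on WHITE (9,3): turn R to W, flip to black, move to (9,2). |black|=7
Step 4: on WHITE (9,2): turn R to N, flip to black, move to (8,2). |black|=8
Step 5: on BLACK (8,2): turn L to W, flip to white, move to (8,1). |black|=7
Step 6: on WHITE (8,1): turn R to N, flip to black, move to (7,1). |black|=8
Step 7: on WHITE (7,1): turn R to E, flip to black, move to (7,2). |black|=9
Step 8: on WHITE (7,2): turn R to S, flip to black, move to (8,2). |black|=10
Step 9: on WHITE (8,2): turn R to W, flip to black, move to (8,1). |black|=11
Step 10: on BLACK (8,1): turn L to S, flip to white, move to (9,1). |black|=10
Step 11: on WHITE (9,1): turn R to W, flip to black, move to (9,0). |black|=11
Step 12: on WHITE (9,0): turn R to N, flip to black, move to (8,0). |black|=12
Step 13: on WHITE (8,0): turn R to E, flip to black, move to (8,1). |black|=13
Step 14: on WHITE (8,1): turn R to S, flip to black, move to (9,1). |black|=14
Step 15: on BLACK (9,1): turn L to E, flip to white, move to (9,2). |black|=13
Step 16: on BLACK (9,2): turn L to N, flip to white, move to (8,2). |black|=12
Step 17: on BLACK (8,2): turn L to W, flip to white, move to (8,1). |black|=11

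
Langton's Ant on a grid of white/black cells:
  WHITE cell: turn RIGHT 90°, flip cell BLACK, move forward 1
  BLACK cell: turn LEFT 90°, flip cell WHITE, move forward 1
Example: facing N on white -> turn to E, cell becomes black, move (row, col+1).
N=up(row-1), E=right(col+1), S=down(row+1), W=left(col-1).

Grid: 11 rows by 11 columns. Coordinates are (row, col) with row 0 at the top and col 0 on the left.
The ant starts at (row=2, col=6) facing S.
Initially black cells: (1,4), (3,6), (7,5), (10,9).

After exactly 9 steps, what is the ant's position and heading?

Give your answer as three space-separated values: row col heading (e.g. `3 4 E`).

Answer: 4 5 W

Derivation:
Step 1: on WHITE (2,6): turn R to W, flip to black, move to (2,5). |black|=5
Step 2: on WHITE (2,5): turn R to N, flip to black, move to (1,5). |black|=6
Step 3: on WHITE (1,5): turn R to E, flip to black, move to (1,6). |black|=7
Step 4: on WHITE (1,6): turn R to S, flip to black, move to (2,6). |black|=8
Step 5: on BLACK (2,6): turn L to E, flip to white, move to (2,7). |black|=7
Step 6: on WHITE (2,7): turn R to S, flip to black, move to (3,7). |black|=8
Step 7: on WHITE (3,7): turn R to W, flip to black, move to (3,6). |black|=9
Step 8: on BLACK (3,6): turn L to S, flip to white, move to (4,6). |black|=8
Step 9: on WHITE (4,6): turn R to W, flip to black, move to (4,5). |black|=9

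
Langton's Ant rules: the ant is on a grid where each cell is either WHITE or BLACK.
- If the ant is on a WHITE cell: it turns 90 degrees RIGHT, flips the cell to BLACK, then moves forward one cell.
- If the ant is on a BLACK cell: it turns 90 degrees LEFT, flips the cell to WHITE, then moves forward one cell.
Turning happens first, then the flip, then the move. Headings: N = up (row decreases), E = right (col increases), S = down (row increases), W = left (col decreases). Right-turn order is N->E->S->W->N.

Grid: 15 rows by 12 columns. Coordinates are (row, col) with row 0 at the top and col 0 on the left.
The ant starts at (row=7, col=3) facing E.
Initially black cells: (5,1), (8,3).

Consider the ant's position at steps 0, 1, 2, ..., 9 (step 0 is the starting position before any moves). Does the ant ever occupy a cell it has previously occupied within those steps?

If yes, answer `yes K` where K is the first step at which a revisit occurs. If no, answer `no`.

Answer: yes 5

Derivation:
Step 1: on WHITE (7,3): turn R to S, flip to black, move to (8,3). |black|=3 — new cell
Step 2: on BLACK (8,3): turn L to E, flip to white, move to (8,4). |black|=2 — new cell
Step 3: on WHITE (8,4): turn R to S, flip to black, move to (9,4). |black|=3 — new cell
Step 4: on WHITE (9,4): turn R to W, flip to black, move to (9,3). |black|=4 — new cell
Step 5: on WHITE (9,3): turn R to N, flip to black, move to (8,3). |black|=5 — REVISIT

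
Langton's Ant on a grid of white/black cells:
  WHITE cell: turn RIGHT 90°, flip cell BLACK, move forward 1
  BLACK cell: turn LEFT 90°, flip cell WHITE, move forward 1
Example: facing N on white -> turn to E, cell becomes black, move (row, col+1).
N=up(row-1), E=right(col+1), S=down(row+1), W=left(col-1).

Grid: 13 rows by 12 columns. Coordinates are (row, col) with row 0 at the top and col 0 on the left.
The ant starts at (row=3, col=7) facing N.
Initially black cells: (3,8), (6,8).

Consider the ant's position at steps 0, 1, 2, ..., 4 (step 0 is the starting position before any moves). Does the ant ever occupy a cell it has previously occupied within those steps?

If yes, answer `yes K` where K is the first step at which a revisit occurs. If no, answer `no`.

Step 1: on WHITE (3,7): turn R to E, flip to black, move to (3,8). |black|=3 — new cell
Step 2: on BLACK (3,8): turn L to N, flip to white, move to (2,8). |black|=2 — new cell
Step 3: on WHITE (2,8): turn R to E, flip to black, move to (2,9). |black|=3 — new cell
Step 4: on WHITE (2,9): turn R to S, flip to black, move to (3,9). |black|=4 — new cell
No revisit within 4 steps.

Answer: no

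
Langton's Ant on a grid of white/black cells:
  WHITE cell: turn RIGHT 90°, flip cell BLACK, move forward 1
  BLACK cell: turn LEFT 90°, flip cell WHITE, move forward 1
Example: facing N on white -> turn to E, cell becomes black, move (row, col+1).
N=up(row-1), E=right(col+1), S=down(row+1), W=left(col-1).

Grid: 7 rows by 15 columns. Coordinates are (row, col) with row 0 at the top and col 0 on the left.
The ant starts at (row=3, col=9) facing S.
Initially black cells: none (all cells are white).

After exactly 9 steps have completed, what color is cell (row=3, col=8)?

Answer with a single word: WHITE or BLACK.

Step 1: on WHITE (3,9): turn R to W, flip to black, move to (3,8). |black|=1
Step 2: on WHITE (3,8): turn R to N, flip to black, move to (2,8). |black|=2
Step 3: on WHITE (2,8): turn R to E, flip to black, move to (2,9). |black|=3
Step 4: on WHITE (2,9): turn R to S, flip to black, move to (3,9). |black|=4
Step 5: on BLACK (3,9): turn L to E, flip to white, move to (3,10). |black|=3
Step 6: on WHITE (3,10): turn R to S, flip to black, move to (4,10). |black|=4
Step 7: on WHITE (4,10): turn R to W, flip to black, move to (4,9). |black|=5
Step 8: on WHITE (4,9): turn R to N, flip to black, move to (3,9). |black|=6
Step 9: on WHITE (3,9): turn R to E, flip to black, move to (3,10). |black|=7

Answer: BLACK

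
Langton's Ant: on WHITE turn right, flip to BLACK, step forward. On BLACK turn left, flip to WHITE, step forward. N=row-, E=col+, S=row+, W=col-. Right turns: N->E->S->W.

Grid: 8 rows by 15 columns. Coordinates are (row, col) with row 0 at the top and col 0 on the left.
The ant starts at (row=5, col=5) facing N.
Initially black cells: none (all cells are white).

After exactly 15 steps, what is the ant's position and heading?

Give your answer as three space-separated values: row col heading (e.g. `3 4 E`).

Answer: 6 5 E

Derivation:
Step 1: on WHITE (5,5): turn R to E, flip to black, move to (5,6). |black|=1
Step 2: on WHITE (5,6): turn R to S, flip to black, move to (6,6). |black|=2
Step 3: on WHITE (6,6): turn R to W, flip to black, move to (6,5). |black|=3
Step 4: on WHITE (6,5): turn R to N, flip to black, move to (5,5). |black|=4
Step 5: on BLACK (5,5): turn L to W, flip to white, move to (5,4). |black|=3
Step 6: on WHITE (5,4): turn R to N, flip to black, move to (4,4). |black|=4
Step 7: on WHITE (4,4): turn R to E, flip to black, move to (4,5). |black|=5
Step 8: on WHITE (4,5): turn R to S, flip to black, move to (5,5). |black|=6
Step 9: on WHITE (5,5): turn R to W, flip to black, move to (5,4). |black|=7
Step 10: on BLACK (5,4): turn L to S, flip to white, move to (6,4). |black|=6
Step 11: on WHITE (6,4): turn R to W, flip to black, move to (6,3). |black|=7
Step 12: on WHITE (6,3): turn R to N, flip to black, move to (5,3). |black|=8
Step 13: on WHITE (5,3): turn R to E, flip to black, move to (5,4). |black|=9
Step 14: on WHITE (5,4): turn R to S, flip to black, move to (6,4). |black|=10
Step 15: on BLACK (6,4): turn L to E, flip to white, move to (6,5). |black|=9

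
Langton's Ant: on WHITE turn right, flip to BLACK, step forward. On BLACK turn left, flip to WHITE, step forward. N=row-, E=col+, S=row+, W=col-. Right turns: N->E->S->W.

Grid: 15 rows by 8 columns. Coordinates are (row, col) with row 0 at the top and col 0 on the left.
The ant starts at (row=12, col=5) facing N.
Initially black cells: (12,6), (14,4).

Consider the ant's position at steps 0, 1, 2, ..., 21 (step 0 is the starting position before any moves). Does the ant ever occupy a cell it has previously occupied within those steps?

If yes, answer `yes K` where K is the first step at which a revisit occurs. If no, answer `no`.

Step 1: on WHITE (12,5): turn R to E, flip to black, move to (12,6). |black|=3 — new cell
Step 2: on BLACK (12,6): turn L to N, flip to white, move to (11,6). |black|=2 — new cell
Step 3: on WHITE (11,6): turn R to E, flip to black, move to (11,7). |black|=3 — new cell
Step 4: on WHITE (11,7): turn R to S, flip to black, move to (12,7). |black|=4 — new cell
Step 5: on WHITE (12,7): turn R to W, flip to black, move to (12,6). |black|=5 — REVISIT

Answer: yes 5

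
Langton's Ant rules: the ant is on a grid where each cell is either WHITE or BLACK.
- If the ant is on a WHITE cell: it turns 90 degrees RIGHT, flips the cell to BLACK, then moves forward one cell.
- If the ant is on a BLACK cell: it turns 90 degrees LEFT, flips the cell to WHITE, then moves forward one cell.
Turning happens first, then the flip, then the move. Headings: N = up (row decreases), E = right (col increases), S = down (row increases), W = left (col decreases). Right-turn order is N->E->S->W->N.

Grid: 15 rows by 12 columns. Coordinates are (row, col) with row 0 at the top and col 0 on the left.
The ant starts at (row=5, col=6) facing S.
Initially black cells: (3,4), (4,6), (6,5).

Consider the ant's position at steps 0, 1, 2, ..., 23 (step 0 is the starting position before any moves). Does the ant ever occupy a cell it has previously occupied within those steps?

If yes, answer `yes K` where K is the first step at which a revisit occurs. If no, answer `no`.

Answer: yes 7

Derivation:
Step 1: on WHITE (5,6): turn R to W, flip to black, move to (5,5). |black|=4 — new cell
Step 2: on WHITE (5,5): turn R to N, flip to black, move to (4,5). |black|=5 — new cell
Step 3: on WHITE (4,5): turn R to E, flip to black, move to (4,6). |black|=6 — new cell
Step 4: on BLACK (4,6): turn L to N, flip to white, move to (3,6). |black|=5 — new cell
Step 5: on WHITE (3,6): turn R to E, flip to black, move to (3,7). |black|=6 — new cell
Step 6: on WHITE (3,7): turn R to S, flip to black, move to (4,7). |black|=7 — new cell
Step 7: on WHITE (4,7): turn R to W, flip to black, move to (4,6). |black|=8 — REVISIT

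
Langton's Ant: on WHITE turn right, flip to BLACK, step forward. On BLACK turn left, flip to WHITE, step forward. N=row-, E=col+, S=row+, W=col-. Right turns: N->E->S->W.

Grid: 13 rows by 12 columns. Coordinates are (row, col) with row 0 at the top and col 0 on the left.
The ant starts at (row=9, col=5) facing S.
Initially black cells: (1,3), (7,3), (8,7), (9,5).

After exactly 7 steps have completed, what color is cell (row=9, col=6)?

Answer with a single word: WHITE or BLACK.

Step 1: on BLACK (9,5): turn L to E, flip to white, move to (9,6). |black|=3
Step 2: on WHITE (9,6): turn R to S, flip to black, move to (10,6). |black|=4
Step 3: on WHITE (10,6): turn R to W, flip to black, move to (10,5). |black|=5
Step 4: on WHITE (10,5): turn R to N, flip to black, move to (9,5). |black|=6
Step 5: on WHITE (9,5): turn R to E, flip to black, move to (9,6). |black|=7
Step 6: on BLACK (9,6): turn L to N, flip to white, move to (8,6). |black|=6
Step 7: on WHITE (8,6): turn R to E, flip to black, move to (8,7). |black|=7

Answer: WHITE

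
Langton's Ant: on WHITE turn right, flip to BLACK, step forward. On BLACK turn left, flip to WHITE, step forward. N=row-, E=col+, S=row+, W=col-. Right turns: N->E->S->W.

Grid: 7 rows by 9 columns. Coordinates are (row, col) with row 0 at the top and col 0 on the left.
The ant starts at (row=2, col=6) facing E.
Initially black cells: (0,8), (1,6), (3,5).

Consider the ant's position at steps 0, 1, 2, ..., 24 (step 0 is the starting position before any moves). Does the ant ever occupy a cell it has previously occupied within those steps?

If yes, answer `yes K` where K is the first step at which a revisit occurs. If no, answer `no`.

Step 1: on WHITE (2,6): turn R to S, flip to black, move to (3,6). |black|=4 — new cell
Step 2: on WHITE (3,6): turn R to W, flip to black, move to (3,5). |black|=5 — new cell
Step 3: on BLACK (3,5): turn L to S, flip to white, move to (4,5). |black|=4 — new cell
Step 4: on WHITE (4,5): turn R to W, flip to black, move to (4,4). |black|=5 — new cell
Step 5: on WHITE (4,4): turn R to N, flip to black, move to (3,4). |black|=6 — new cell
Step 6: on WHITE (3,4): turn R to E, flip to black, move to (3,5). |black|=7 — REVISIT

Answer: yes 6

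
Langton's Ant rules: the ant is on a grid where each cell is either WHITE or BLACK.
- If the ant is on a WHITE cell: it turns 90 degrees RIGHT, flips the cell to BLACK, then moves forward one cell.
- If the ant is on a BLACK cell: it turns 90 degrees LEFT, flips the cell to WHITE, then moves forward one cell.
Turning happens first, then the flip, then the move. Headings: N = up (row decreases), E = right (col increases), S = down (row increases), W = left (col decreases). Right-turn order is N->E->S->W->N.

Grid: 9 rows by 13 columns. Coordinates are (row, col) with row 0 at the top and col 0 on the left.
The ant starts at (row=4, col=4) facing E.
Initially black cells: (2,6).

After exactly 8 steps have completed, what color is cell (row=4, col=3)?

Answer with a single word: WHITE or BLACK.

Step 1: on WHITE (4,4): turn R to S, flip to black, move to (5,4). |black|=2
Step 2: on WHITE (5,4): turn R to W, flip to black, move to (5,3). |black|=3
Step 3: on WHITE (5,3): turn R to N, flip to black, move to (4,3). |black|=4
Step 4: on WHITE (4,3): turn R to E, flip to black, move to (4,4). |black|=5
Step 5: on BLACK (4,4): turn L to N, flip to white, move to (3,4). |black|=4
Step 6: on WHITE (3,4): turn R to E, flip to black, move to (3,5). |black|=5
Step 7: on WHITE (3,5): turn R to S, flip to black, move to (4,5). |black|=6
Step 8: on WHITE (4,5): turn R to W, flip to black, move to (4,4). |black|=7

Answer: BLACK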